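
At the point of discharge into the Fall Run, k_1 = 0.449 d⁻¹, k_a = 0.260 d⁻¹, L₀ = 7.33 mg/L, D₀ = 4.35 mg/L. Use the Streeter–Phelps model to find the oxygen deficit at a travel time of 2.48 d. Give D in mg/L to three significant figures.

D ≈ 5.70 mg/L

k_1 L₀/(k_a−k_1) = 0.449×7.33/(0.260−0.449) = 3.291/-0.1890 = -17.41 mg/L.
e^(−k_1 t) = e^(−0.449×2.480) = 0.3284; e^(−k_a t) = e^(−0.260×2.480) = 0.5248.
D = -17.41 × (0.3284 − 0.5248) + 4.35 × 0.5248 = 3.419 + 2.283 = 5.702 mg/L.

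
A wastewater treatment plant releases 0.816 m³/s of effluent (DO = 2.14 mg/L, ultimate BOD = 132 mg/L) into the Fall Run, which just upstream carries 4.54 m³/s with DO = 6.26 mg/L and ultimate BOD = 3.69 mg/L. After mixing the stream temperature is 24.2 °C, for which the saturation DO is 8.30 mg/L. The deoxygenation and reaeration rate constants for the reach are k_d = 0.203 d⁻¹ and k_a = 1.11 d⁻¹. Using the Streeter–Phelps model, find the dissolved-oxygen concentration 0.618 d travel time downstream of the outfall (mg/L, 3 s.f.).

Mixed DO = (4.54×6.26 + 0.816×2.14)/(4.54+0.816) = 30.17/5.356 = 5.632 mg/L.
Mixed L₀ = (4.54×3.69 + 0.816×132)/(5.356) = 124.5/5.356 = 23.24 mg/L.
Initial deficit D₀ = C_s − DO₀ = 8.30 − 5.632 = 2.668 mg/L.
D(0.618) = [0.203×23.24/(1.11−0.203)](e^(−0.203×0.618) − e^(−1.11×0.618)) + 2.668 e^(−1.11×0.618)
= 5.201 × (0.8821 − 0.5036) + 2.668 × 0.5036 = 3.312 mg/L.
DO = 8.30 − 3.312 = 4.988 mg/L.

DO ≈ 4.99 mg/L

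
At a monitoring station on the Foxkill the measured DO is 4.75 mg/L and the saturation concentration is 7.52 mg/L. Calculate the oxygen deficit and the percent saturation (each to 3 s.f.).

D ≈ 2.77 mg/L; 63.2 % saturation

D = C_s − C = 7.52 − 4.75 = 2.77 mg/L.
% saturation = 4.75/7.52 × 100 = 63.2 %.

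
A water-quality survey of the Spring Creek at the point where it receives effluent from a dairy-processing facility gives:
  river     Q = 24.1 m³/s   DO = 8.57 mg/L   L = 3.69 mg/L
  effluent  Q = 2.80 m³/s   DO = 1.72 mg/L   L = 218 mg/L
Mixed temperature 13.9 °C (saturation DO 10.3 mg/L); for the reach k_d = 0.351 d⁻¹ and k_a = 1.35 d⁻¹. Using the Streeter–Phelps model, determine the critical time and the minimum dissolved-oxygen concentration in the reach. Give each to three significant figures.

t_c ≈ 1.04 d; minimum DO ≈ 5.60 mg/L

Mixed DO = (24.1×8.57 + 2.80×1.72)/(24.1+2.80) = 211.4/26.90 = 7.857 mg/L.
Mixed L₀ = (24.1×3.69 + 2.80×218)/(26.90) = 699.3/26.90 = 26.00 mg/L.
Initial deficit D₀ = C_s − DO₀ = 10.3 − 7.857 = 2.443 mg/L.
t_c = (1/0.9990) ln[(1.35/0.351)(1 − 2.443×0.9990/(0.351×26.00))] = 1.001 × ln(2.817) = 1.037 d.
D_c = (0.351/1.35) × 26.00 × e^(−0.351×1.037) = 0.2600 × 26.00 × 0.6949 = 4.697 mg/L.
Minimum DO = 10.3 − 4.697 = 5.603 mg/L.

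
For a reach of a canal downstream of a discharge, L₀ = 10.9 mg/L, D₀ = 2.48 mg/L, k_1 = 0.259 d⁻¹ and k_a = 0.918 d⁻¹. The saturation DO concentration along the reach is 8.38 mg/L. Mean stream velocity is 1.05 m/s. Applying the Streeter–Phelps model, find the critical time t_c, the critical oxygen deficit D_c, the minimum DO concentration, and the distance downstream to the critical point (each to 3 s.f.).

At the critical point dD/dt = 0, so k_1 L₀ e^(−k_1 t) = k_a D. Substituting D(t) from the Streeter–Phelps equation and solving for t gives
t_c = ln[(k_a/k_1)(1 − D₀(k_a−k_1)/(k_1 L₀))] / (k_a−k_1).
Here k_a−k_1 = 0.6590 d⁻¹ and 1 − D₀(k_a−k_1)/(k_1 L₀) = 1 − 2.48×0.6590/(0.259×10.9) = 0.4211, so
t_c = ln(3.544 × 0.4211) / 0.6590 = 0.4005 / 0.6590 = 0.6077 d.
D_c = (k_1/k_a) L₀ e^(−k_1 t_c) = (0.259/0.918) × 10.9 × e^(−0.259×0.6077) = 0.2821 × 10.9 × 0.8544 = 2.627 mg/L.
Minimum DO = C_s − D_c = 8.38 − 2.627 = 5.753 mg/L.
x_c = v t_c = 1.05 m/s × 0.6077 d × 86400 s/d = 55130 m ≈ 55.1 km.

t_c ≈ 0.608 d; D_c ≈ 2.63 mg/L; min DO ≈ 5.75 mg/L; x_c ≈ 55.1 km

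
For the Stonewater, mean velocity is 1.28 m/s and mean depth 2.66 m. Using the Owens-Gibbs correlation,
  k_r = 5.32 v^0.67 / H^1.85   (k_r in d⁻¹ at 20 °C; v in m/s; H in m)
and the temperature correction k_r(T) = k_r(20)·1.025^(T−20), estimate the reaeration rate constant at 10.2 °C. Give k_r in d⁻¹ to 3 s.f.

k_r(20) = 5.32 × 1.28^0.67 / 2.66^1.85 = 5.32 × 1.180 / 6.110 = 1.027 d⁻¹.
k_r(10.2) = 1.027 × 1.025^(10.2−20) = 1.027 × 0.7851 = 0.8065 d⁻¹.

k_r ≈ 0.807 d⁻¹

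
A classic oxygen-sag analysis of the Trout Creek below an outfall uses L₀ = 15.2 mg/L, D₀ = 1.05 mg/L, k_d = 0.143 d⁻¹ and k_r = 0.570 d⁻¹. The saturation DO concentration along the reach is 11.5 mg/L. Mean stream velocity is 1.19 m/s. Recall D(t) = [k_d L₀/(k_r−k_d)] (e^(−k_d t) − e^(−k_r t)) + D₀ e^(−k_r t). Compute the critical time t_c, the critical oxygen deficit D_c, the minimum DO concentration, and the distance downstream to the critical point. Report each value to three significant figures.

At the critical point dD/dt = 0, so k_d L₀ e^(−k_d t) = k_r D. Substituting D(t) from the Streeter–Phelps equation and solving for t gives
t_c = ln[(k_r/k_d)(1 − D₀(k_r−k_d)/(k_d L₀))] / (k_r−k_d).
Here k_r−k_d = 0.4270 d⁻¹ and 1 − D₀(k_r−k_d)/(k_d L₀) = 1 − 1.05×0.4270/(0.143×15.2) = 0.7937, so
t_c = ln(3.986 × 0.7937) / 0.4270 = 1.152 / 0.4270 = 2.697 d.
L(t_c) = L₀ e^(−k_d t_c) = 15.2 × 0.6800 = 10.34 mg/L, and at the critical point k_r D_c = k_d L, so D_c = (0.143/0.570) × 10.34 = 2.593 mg/L.
Minimum DO = C_s − D_c = 11.5 − 2.593 = 8.907 mg/L.
x_c = v t_c = 1.19 m/s × 2.697 d × 86400 s/d = 277300 m ≈ 277 km.

t_c ≈ 2.70 d; D_c ≈ 2.59 mg/L; min DO ≈ 8.91 mg/L; x_c ≈ 277 km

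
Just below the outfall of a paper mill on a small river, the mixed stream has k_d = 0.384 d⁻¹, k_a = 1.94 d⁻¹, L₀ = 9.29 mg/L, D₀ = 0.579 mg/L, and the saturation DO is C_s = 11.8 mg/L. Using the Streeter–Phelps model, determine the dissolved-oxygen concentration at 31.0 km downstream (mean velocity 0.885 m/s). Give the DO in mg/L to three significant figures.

DO ≈ 10.6 mg/L

Travel time t = x/v = 31.0 km / (0.885 m/s) = 31000 m / 0.885 m/s = 35030 s = 0.4054 d.
k_d L₀/(k_a−k_d) = 0.384×9.29/(1.94−0.384) = 3.567/1.556 = 2.293 mg/L.
e^(−k_d t) = e^(−0.384×0.4054) = 0.8558; e^(−k_a t) = e^(−1.94×0.4054) = 0.4554.
D = 2.293 × (0.8558 − 0.4554) + 0.579 × 0.4554 = 0.9180 + 0.2637 = 1.182 mg/L.
DO = C_s − D = 11.8 − 1.182 = 10.62 mg/L.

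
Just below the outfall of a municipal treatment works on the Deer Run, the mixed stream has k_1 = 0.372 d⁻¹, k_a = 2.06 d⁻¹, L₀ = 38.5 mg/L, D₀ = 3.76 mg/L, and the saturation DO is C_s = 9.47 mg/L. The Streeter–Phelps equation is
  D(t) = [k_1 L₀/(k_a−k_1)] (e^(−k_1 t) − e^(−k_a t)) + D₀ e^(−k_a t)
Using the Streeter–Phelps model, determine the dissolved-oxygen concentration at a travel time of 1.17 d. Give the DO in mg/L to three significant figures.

k_1 L₀/(k_a−k_1) = 0.372×38.5/(2.06−0.372) = 14.32/1.688 = 8.485 mg/L.
e^(−k_1 t) = e^(−0.372×1.170) = 0.6471; e^(−k_a t) = e^(−2.06×1.170) = 0.08980.
D = 8.485 × (0.6471 − 0.08980) + 3.76 × 0.08980 = 4.729 + 0.3376 = 5.066 mg/L.
DO = C_s − D = 9.47 − 5.066 = 4.404 mg/L.

DO ≈ 4.40 mg/L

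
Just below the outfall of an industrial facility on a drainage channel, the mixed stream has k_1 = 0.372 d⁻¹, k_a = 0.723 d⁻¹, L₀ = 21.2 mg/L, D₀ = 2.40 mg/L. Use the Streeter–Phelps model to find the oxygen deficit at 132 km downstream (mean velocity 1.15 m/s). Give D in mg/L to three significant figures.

D ≈ 6.03 mg/L

Travel time t = x/v = 132 km / (1.15 m/s) = 132000 m / 1.15 m/s = 114800 s = 1.329 d.
k_1 L₀/(k_a−k_1) = 0.372×21.2/(0.723−0.372) = 7.886/0.3510 = 22.47 mg/L.
e^(−k_1 t) = e^(−0.372×1.329) = 0.6101; e^(−k_a t) = e^(−0.723×1.329) = 0.3827.
D = 22.47 × (0.6101 − 0.3827) + 2.40 × 0.3827 = 5.108 + 0.9185 = 6.027 mg/L.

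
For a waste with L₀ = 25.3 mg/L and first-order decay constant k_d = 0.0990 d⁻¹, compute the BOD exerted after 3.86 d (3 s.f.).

y ≈ 8.04 mg/L

y_t = L₀(1 − e^(−k_d t)) = 25.3 × (1 − e^(−0.0990×3.86))
= 25.3 × (1 − 0.6824) = 25.3 × 0.3176 = 8.035 mg/L.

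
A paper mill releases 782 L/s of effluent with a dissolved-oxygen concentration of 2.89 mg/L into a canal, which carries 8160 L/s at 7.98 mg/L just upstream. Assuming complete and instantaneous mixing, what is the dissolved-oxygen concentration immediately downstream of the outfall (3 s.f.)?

7.53 mg/L

Flow-weighted mixing: C = (Q_r C_r + Q_w C_w)/(Q_r + Q_w)
= (8160×7.98 + 782×2.89)/(8160 + 782) = 67380/8942 = 7.535 mg/L.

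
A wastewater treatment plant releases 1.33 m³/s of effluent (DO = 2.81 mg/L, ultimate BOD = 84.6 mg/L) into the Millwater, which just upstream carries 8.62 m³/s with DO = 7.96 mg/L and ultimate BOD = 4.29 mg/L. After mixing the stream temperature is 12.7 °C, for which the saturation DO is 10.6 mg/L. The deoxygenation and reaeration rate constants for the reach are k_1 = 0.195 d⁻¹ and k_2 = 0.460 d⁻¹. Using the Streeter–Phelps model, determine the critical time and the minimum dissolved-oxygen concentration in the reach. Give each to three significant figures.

Mixed DO = (8.62×7.96 + 1.33×2.81)/(8.62+1.33) = 72.35/9.950 = 7.272 mg/L.
Mixed L₀ = (8.62×4.29 + 1.33×84.6)/(9.950) = 149.5/9.950 = 15.02 mg/L.
Initial deficit D₀ = C_s − DO₀ = 10.6 − 7.272 = 3.328 mg/L.
t_c = (1/0.2650) ln[(0.460/0.195)(1 − 3.328×0.2650/(0.195×15.02))] = 3.774 × ln(1.649) = 1.887 d.
D_c = (0.195/0.460) × 15.02 × e^(−0.195×1.887) = 0.4239 × 15.02 × 0.6921 = 4.408 mg/L.
Minimum DO = 10.6 − 4.408 = 6.192 mg/L.

t_c ≈ 1.89 d; minimum DO ≈ 6.19 mg/L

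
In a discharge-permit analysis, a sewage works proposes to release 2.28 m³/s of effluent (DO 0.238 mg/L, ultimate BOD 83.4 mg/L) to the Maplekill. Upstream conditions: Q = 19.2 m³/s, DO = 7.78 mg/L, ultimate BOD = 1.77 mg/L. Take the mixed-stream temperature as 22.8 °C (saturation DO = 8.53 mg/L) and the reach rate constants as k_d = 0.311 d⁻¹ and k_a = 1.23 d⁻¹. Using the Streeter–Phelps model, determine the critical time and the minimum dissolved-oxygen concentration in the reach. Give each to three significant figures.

Mixed DO = (19.2×7.78 + 2.28×0.238)/(19.2+2.28) = 149.9/21.48 = 6.979 mg/L.
Mixed L₀ = (19.2×1.77 + 2.28×83.4)/(21.48) = 224.1/21.48 = 10.43 mg/L.
Initial deficit D₀ = C_s − DO₀ = 8.53 − 6.979 = 1.551 mg/L.
t_c = (1/0.9190) ln[(1.23/0.311)(1 − 1.551×0.9190/(0.311×10.43))] = 1.088 × ln(2.218) = 0.8670 d.
D_c = (0.311/1.23) × 10.43 × e^(−0.311×0.8670) = 0.2528 × 10.43 × 0.7637 = 2.015 mg/L.
Minimum DO = 8.53 − 2.015 = 6.515 mg/L.

t_c ≈ 0.867 d; minimum DO ≈ 6.52 mg/L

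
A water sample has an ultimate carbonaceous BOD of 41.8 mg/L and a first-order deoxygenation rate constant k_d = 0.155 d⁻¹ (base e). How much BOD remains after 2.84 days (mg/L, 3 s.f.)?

L ≈ 26.9 mg/L

L_t = L₀ e^(−k_d t) = 41.8 × e^(−0.155×2.84) = 41.8 × 0.6439 = 26.92 mg/L.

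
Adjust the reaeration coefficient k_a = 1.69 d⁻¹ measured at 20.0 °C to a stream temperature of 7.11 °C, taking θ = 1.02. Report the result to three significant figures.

k_a ≈ 1.31 d⁻¹

k_a(T₂) = k_a(T₁) · θ^(T₂−T₁) = 1.69 × 1.02^(7.11−20.0)
= 1.69 × 1.02^-12.9 = 1.69 × 0.7747 = 1.309 d⁻¹.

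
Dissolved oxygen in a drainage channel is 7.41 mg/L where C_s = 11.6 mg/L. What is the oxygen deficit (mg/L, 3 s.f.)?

D = C_s − C = 11.6 − 7.41 = 4.19 mg/L.

D ≈ 4.19 mg/L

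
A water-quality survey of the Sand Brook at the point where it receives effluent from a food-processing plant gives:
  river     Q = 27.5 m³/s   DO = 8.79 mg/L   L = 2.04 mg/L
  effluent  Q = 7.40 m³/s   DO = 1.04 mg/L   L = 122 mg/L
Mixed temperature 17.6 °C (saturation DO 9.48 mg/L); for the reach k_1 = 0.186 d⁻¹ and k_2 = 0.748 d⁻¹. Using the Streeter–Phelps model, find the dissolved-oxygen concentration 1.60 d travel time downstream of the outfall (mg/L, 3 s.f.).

DO ≈ 4.77 mg/L

Mixed DO = (27.5×8.79 + 7.40×1.04)/(27.5+7.40) = 249.4/34.90 = 7.147 mg/L.
Mixed L₀ = (27.5×2.04 + 7.40×122)/(34.90) = 958.9/34.90 = 27.48 mg/L.
Initial deficit D₀ = C_s − DO₀ = 9.48 − 7.147 = 2.333 mg/L.
D(1.60) = [0.186×27.48/(0.748−0.186)](e^(−0.186×1.60) − e^(−0.748×1.60)) + 2.333 e^(−0.748×1.60)
= 9.093 × (0.7426 − 0.3022) + 2.333 × 0.3022 = 4.710 mg/L.
DO = 9.48 − 4.710 = 4.770 mg/L.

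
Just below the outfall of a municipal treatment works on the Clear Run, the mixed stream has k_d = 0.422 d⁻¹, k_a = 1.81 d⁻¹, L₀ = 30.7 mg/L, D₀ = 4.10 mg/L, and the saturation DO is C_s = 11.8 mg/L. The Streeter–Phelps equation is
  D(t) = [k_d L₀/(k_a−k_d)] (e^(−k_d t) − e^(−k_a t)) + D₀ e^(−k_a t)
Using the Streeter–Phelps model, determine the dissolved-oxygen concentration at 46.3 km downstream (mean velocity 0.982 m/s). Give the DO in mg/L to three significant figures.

DO ≈ 6.34 mg/L

Travel time t = x/v = 46.3 km / (0.982 m/s) = 46300 m / 0.982 m/s = 47150 s = 0.5457 d.
k_d L₀/(k_a−k_d) = 0.422×30.7/(1.81−0.422) = 12.96/1.388 = 9.334 mg/L.
e^(−k_d t) = e^(−0.422×0.5457) = 0.7943; e^(−k_a t) = e^(−1.81×0.5457) = 0.3724.
D = 9.334 × (0.7943 − 0.3724) + 4.10 × 0.3724 = 3.938 + 1.527 = 5.465 mg/L.
DO = C_s − D = 11.8 − 5.465 = 6.335 mg/L.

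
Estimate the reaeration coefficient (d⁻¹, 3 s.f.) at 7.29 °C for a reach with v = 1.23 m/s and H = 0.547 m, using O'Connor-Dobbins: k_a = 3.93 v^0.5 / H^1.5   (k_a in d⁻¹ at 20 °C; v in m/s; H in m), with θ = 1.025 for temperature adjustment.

k_a ≈ 7.87 d⁻¹

k_a(20) = 3.93 × 1.23^0.5 / 0.547^1.5 = 3.93 × 1.109 / 0.4046 = 10.77 d⁻¹.
k_a(7.29) = 10.77 × 1.025^(7.29−20) = 10.77 × 0.7306 = 7.872 d⁻¹.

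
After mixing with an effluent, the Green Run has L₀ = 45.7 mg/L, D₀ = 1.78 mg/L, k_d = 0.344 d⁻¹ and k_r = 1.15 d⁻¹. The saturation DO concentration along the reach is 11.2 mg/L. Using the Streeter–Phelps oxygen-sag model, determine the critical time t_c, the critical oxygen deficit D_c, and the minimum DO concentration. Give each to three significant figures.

With k_r/k_d = 3.343 and 1 − D₀(k_r−k_d)/(k_d L₀) = 0.9087,
t_c = ln(3.343 × 0.9087) / (1.15 − 0.344) = ln(3.038) / 0.8060 = 1.111/0.8060 = 1.379 d.
L(t_c) = L₀ e^(−k_d t_c) = 45.7 × 0.6224 = 28.44 mg/L, and at the critical point k_r D_c = k_d L, so D_c = (0.344/1.15) × 28.44 = 8.508 mg/L.
Minimum DO = C_s − D_c = 11.2 − 8.508 = 2.692 mg/L.

t_c ≈ 1.38 d; D_c ≈ 8.51 mg/L; min DO ≈ 2.69 mg/L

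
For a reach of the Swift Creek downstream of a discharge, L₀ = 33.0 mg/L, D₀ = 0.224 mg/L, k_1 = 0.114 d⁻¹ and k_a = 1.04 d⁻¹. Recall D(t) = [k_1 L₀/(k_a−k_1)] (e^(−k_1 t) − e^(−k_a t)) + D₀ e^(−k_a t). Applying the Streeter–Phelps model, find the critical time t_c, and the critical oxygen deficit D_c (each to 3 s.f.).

t_c ≈ 2.33 d; D_c ≈ 2.77 mg/L

t_c = [1/(k_a−k_1)] ln[(k_a/k_1)(1 − D₀(k_a−k_1)/(k_1 L₀))]
= [1/(1.04−0.114)] ln[(1.04/0.114)(1 − 0.224×0.9260/(0.114×33.0))]
= (1/0.9260) ln[9.123 × 0.9449] = 1.080 × ln(8.620) = 1.080 × 2.154 = 2.326 d.
L(t_c) = L₀ e^(−k_1 t_c) = 33.0 × 0.7671 = 25.31 mg/L, and at the critical point k_a D_c = k_1 L, so D_c = (0.114/1.04) × 25.31 = 2.775 mg/L.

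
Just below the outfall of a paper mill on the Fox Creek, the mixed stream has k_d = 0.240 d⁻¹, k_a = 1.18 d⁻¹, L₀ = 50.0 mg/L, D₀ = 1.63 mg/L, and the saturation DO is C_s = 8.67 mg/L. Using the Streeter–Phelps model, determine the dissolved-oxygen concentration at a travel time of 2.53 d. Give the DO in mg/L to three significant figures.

k_d L₀/(k_a−k_d) = 0.240×50.0/(1.18−0.240) = 12.00/0.9400 = 12.77 mg/L.
e^(−k_d t) = e^(−0.240×2.530) = 0.5449; e^(−k_a t) = e^(−1.18×2.530) = 0.05052.
D = 12.77 × (0.5449 − 0.05052) + 1.63 × 0.05052 = 6.311 + 0.08235 = 6.393 mg/L.
DO = C_s − D = 8.67 − 6.393 = 2.277 mg/L.

DO ≈ 2.28 mg/L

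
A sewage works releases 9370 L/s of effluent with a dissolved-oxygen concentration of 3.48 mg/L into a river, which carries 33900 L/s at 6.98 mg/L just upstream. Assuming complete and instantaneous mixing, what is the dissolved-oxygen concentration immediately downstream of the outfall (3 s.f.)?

6.22 mg/L

Flow-weighted mixing: C = (Q_r C_r + Q_w C_w)/(Q_r + Q_w)
= (33900×6.98 + 9370×3.48)/(33900 + 9370) = 269200/43270 = 6.222 mg/L.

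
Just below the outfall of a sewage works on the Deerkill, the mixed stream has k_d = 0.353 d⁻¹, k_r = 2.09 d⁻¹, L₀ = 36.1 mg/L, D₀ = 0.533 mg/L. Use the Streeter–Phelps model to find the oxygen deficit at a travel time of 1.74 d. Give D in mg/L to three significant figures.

k_d L₀/(k_r−k_d) = 0.353×36.1/(2.09−0.353) = 12.74/1.737 = 7.336 mg/L.
e^(−k_d t) = e^(−0.353×1.740) = 0.5411; e^(−k_r t) = e^(−2.09×1.740) = 0.02634.
D = 7.336 × (0.5411 − 0.02634) + 0.533 × 0.02634 = 3.776 + 0.01404 = 3.790 mg/L.

D ≈ 3.79 mg/L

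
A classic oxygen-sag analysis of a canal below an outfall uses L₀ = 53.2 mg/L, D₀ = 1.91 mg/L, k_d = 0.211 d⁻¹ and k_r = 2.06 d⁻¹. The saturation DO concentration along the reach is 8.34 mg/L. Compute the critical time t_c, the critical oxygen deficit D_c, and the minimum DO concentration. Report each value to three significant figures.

With k_r/k_d = 9.763 and 1 − D₀(k_r−k_d)/(k_d L₀) = 0.6854,
t_c = ln(9.763 × 0.6854) / (2.06 − 0.211) = ln(6.691) / 1.849 = 1.901/1.849 = 1.028 d.
D_c = (k_d/k_r) L₀ e^(−k_d t_c) = (0.211/2.06) × 53.2 × e^(−0.211×1.028) = 0.1024 × 53.2 × 0.8050 = 4.387 mg/L.
Minimum DO = C_s − D_c = 8.34 − 4.387 = 3.953 mg/L.

t_c ≈ 1.03 d; D_c ≈ 4.39 mg/L; min DO ≈ 3.95 mg/L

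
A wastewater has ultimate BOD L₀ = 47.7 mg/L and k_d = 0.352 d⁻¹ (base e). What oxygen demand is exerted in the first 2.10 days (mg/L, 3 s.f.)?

y_t = L₀(1 − e^(−k_d t)) = 47.7 × (1 − e^(−0.352×2.10))
= 47.7 × (1 − 0.4775) = 47.7 × 0.5225 = 24.92 mg/L.

y ≈ 24.9 mg/L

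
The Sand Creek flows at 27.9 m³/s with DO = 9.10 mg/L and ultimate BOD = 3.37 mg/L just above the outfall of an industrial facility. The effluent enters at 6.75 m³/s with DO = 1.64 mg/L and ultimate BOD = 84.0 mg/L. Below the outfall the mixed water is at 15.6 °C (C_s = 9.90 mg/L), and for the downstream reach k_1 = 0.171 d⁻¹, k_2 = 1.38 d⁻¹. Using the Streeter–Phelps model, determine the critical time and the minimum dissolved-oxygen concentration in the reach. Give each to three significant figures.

Mixed DO = (27.9×9.10 + 6.75×1.64)/(27.9+6.75) = 265.0/34.65 = 7.647 mg/L.
Mixed L₀ = (27.9×3.37 + 6.75×84.0)/(34.65) = 661.0/34.65 = 19.08 mg/L.
Initial deficit D₀ = C_s − DO₀ = 9.90 − 7.647 = 2.253 mg/L.
t_c = (1/1.209) ln[(1.38/0.171)(1 − 2.253×1.209/(0.171×19.08))] = 0.8271 × ln(1.331) = 0.2365 d.
D_c = (0.171/1.38) × 19.08 × e^(−0.171×0.2365) = 0.1239 × 19.08 × 0.9604 = 2.270 mg/L.
Minimum DO = 9.90 − 2.270 = 7.630 mg/L.

t_c ≈ 0.236 d; minimum DO ≈ 7.63 mg/L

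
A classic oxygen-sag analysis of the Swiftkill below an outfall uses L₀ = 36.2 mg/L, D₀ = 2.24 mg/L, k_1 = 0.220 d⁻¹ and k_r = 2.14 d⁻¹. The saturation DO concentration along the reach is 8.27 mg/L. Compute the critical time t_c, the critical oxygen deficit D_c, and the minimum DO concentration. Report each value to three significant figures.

With k_r/k_1 = 9.727 and 1 − D₀(k_r−k_1)/(k_1 L₀) = 0.4600,
t_c = ln(9.727 × 0.4600) / (2.14 − 0.220) = ln(4.474) / 1.920 = 1.498/1.920 = 0.7804 d.
L(t_c) = L₀ e^(−k_1 t_c) = 36.2 × 0.8422 = 30.49 mg/L, and at the critical point k_r D_c = k_1 L, so D_c = (0.220/2.14) × 30.49 = 3.134 mg/L.
Minimum DO = C_s − D_c = 8.27 − 3.134 = 5.136 mg/L.

t_c ≈ 0.780 d; D_c ≈ 3.13 mg/L; min DO ≈ 5.14 mg/L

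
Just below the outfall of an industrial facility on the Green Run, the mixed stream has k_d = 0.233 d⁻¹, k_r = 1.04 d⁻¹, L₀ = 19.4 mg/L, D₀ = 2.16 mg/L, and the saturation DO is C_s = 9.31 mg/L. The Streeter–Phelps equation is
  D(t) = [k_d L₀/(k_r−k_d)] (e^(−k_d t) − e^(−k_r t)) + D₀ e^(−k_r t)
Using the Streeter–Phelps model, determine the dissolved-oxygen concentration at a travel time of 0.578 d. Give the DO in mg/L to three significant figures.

k_d L₀/(k_r−k_d) = 0.233×19.4/(1.04−0.233) = 4.520/0.8070 = 5.601 mg/L.
e^(−k_d t) = e^(−0.233×0.5780) = 0.8740; e^(−k_r t) = e^(−1.04×0.5780) = 0.5482.
D = 5.601 × (0.8740 − 0.5482) + 2.16 × 0.5482 = 1.825 + 1.184 = 3.009 mg/L.
DO = C_s − D = 9.31 − 3.009 = 6.301 mg/L.

DO ≈ 6.30 mg/L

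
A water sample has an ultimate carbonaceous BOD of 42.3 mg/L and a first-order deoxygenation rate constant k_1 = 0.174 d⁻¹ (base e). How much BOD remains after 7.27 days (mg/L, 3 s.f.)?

L ≈ 11.9 mg/L

L_t = L₀ e^(−k_1 t) = 42.3 × e^(−0.174×7.27) = 42.3 × 0.2822 = 11.94 mg/L.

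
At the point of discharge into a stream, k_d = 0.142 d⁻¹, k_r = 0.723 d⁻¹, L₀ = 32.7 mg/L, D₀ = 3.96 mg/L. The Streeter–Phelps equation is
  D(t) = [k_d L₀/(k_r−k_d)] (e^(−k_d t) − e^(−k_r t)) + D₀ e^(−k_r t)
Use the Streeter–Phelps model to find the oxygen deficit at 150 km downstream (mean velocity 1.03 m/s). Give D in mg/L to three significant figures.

D ≈ 5.10 mg/L

Travel time t = x/v = 150 km / (1.03 m/s) = 150000 m / 1.03 m/s = 145600 s = 1.686 d.
k_d L₀/(k_r−k_d) = 0.142×32.7/(0.723−0.142) = 4.643/0.5810 = 7.992 mg/L.
e^(−k_d t) = e^(−0.142×1.686) = 0.7871; e^(−k_r t) = e^(−0.723×1.686) = 0.2956.
D = 7.992 × (0.7871 − 0.2956) + 3.96 × 0.2956 = 3.928 + 1.171 = 5.099 mg/L.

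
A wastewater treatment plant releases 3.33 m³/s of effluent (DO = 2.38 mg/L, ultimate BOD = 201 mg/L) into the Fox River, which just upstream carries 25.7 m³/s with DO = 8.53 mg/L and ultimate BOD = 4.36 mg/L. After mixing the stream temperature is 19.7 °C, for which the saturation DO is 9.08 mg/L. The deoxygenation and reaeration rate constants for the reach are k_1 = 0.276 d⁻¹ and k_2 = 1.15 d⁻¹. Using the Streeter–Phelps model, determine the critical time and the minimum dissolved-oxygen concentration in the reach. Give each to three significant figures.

t_c ≈ 1.45 d; minimum DO ≈ 4.75 mg/L

Mixed DO = (25.7×8.53 + 3.33×2.38)/(25.7+3.33) = 227.1/29.03 = 7.825 mg/L.
Mixed L₀ = (25.7×4.36 + 3.33×201)/(29.03) = 781.4/29.03 = 26.92 mg/L.
Initial deficit D₀ = C_s − DO₀ = 9.08 − 7.825 = 1.255 mg/L.
t_c = (1/0.8740) ln[(1.15/0.276)(1 − 1.255×0.8740/(0.276×26.92))] = 1.144 × ln(3.551) = 1.450 d.
D_c = (0.276/1.15) × 26.92 × e^(−0.276×1.450) = 0.2400 × 26.92 × 0.6702 = 4.329 mg/L.
Minimum DO = 9.08 − 4.329 = 4.751 mg/L.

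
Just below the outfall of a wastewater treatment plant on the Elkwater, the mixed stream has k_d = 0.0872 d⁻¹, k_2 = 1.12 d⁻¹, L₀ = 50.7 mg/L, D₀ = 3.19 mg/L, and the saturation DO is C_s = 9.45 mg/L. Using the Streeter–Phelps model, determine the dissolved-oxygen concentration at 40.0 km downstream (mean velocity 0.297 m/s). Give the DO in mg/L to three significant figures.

Travel time t = x/v = 40.0 km / (0.297 m/s) = 40000 m / 0.297 m/s = 134700 s = 1.559 d.
k_d L₀/(k_2−k_d) = 0.0872×50.7/(1.12−0.0872) = 4.421/1.033 = 4.281 mg/L.
e^(−k_d t) = e^(−0.0872×1.559) = 0.8729; e^(−k_2 t) = e^(−1.12×1.559) = 0.1745.
D = 4.281 × (0.8729 − 0.1745) + 3.19 × 0.1745 = 2.990 + 0.5566 = 3.546 mg/L.
DO = C_s − D = 9.45 − 3.546 = 5.904 mg/L.

DO ≈ 5.90 mg/L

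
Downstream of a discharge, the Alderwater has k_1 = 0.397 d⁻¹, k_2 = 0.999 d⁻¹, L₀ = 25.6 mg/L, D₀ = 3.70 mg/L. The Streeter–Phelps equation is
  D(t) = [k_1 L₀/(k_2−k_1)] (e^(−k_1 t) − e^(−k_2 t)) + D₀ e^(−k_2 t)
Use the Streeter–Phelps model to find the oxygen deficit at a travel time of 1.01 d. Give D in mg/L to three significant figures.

D ≈ 6.50 mg/L

k_1 L₀/(k_2−k_1) = 0.397×25.6/(0.999−0.397) = 10.16/0.6020 = 16.88 mg/L.
e^(−k_1 t) = e^(−0.397×1.010) = 0.6697; e^(−k_2 t) = e^(−0.999×1.010) = 0.3646.
D = 16.88 × (0.6697 − 0.3646) + 3.70 × 0.3646 = 5.151 + 1.349 = 6.500 mg/L.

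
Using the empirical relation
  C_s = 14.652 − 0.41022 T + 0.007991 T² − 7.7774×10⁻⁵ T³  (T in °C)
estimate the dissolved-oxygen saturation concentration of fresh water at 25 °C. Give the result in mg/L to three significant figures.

C_s ≈ 8.18 mg/L

C_s = 14.652 − 0.41022×25 + 0.007991×25² − 7.7774×10⁻⁵×25³ = 8.176 mg/L.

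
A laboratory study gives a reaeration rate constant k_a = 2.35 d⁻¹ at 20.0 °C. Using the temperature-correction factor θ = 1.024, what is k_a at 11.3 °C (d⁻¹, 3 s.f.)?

k_a(T₂) = k_a(T₁) · θ^(T₂−T₁) = 2.35 × 1.024^(11.3−20.0)
= 2.35 × 1.024^-8.70 = 2.35 × 0.8136 = 1.912 d⁻¹.

k_a ≈ 1.91 d⁻¹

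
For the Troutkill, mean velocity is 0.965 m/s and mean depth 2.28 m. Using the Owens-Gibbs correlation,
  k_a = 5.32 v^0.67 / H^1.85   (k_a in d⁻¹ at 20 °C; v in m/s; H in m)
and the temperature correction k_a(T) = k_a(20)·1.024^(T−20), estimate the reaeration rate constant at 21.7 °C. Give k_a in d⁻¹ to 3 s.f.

k_a(20) = 5.32 × 0.965^0.67 / 2.28^1.85 = 5.32 × 0.9764 / 4.594 = 1.131 d⁻¹.
k_a(21.7) = 1.131 × 1.024^(21.7−20) = 1.131 × 1.041 = 1.177 d⁻¹.

k_a ≈ 1.18 d⁻¹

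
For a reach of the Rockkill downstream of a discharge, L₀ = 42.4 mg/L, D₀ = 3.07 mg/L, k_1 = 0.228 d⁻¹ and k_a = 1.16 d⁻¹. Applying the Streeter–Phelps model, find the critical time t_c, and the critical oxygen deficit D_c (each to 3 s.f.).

With k_a/k_1 = 5.088 and 1 − D₀(k_a−k_1)/(k_1 L₀) = 0.7040,
t_c = ln(5.088 × 0.7040) / (1.16 − 0.228) = ln(3.582) / 0.9320 = 1.276/0.9320 = 1.369 d.
D_c = (k_1/k_a) L₀ e^(−k_1 t_c) = (0.228/1.16) × 42.4 × e^(−0.228×1.369) = 0.1966 × 42.4 × 0.7319 = 6.099 mg/L.

t_c ≈ 1.37 d; D_c ≈ 6.10 mg/L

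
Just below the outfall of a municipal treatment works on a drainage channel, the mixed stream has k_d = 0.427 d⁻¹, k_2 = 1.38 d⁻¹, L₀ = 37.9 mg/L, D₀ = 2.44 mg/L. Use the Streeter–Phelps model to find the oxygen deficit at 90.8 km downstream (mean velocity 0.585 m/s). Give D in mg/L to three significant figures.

D ≈ 6.67 mg/L

Travel time t = x/v = 90.8 km / (0.585 m/s) = 90800 m / 0.585 m/s = 155200 s = 1.796 d.
k_d L₀/(k_2−k_d) = 0.427×37.9/(1.38−0.427) = 16.18/0.9530 = 16.98 mg/L.
e^(−k_d t) = e^(−0.427×1.796) = 0.4644; e^(−k_2 t) = e^(−1.38×1.796) = 0.08382.
D = 16.98 × (0.4644 − 0.08382) + 2.44 × 0.08382 = 6.462 + 0.2045 = 6.667 mg/L.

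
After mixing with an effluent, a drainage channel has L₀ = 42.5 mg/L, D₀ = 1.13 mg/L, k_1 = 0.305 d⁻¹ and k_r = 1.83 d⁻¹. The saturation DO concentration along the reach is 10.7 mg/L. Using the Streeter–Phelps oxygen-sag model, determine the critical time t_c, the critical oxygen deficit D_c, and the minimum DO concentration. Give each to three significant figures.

t_c ≈ 1.08 d; D_c ≈ 5.09 mg/L; min DO ≈ 5.61 mg/L

t_c = [1/(k_r−k_1)] ln[(k_r/k_1)(1 − D₀(k_r−k_1)/(k_1 L₀))]
= [1/(1.83−0.305)] ln[(1.83/0.305)(1 − 1.13×1.525/(0.305×42.5))]
= (1/1.525) ln[6.000 × 0.8671] = 0.6557 × ln(5.202) = 0.6557 × 1.649 = 1.081 d.
L(t_c) = L₀ e^(−k_1 t_c) = 42.5 × 0.7191 = 30.56 mg/L, and at the critical point k_r D_c = k_1 L, so D_c = (0.305/1.83) × 30.56 = 5.093 mg/L.
Minimum DO = C_s − D_c = 10.7 − 5.093 = 5.607 mg/L.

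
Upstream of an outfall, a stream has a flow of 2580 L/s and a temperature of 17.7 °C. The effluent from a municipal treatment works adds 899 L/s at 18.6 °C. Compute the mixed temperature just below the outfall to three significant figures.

17.9 °C

Flow-weighted mixing: C = (Q_r C_r + Q_w C_w)/(Q_r + Q_w)
= (2580×17.7 + 899×18.6)/(2580 + 899) = 62390/3479 = 17.93 °C.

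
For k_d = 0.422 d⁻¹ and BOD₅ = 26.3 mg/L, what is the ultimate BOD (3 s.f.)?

BOD₅ = L₀(1 − e^(−5k_d)) ⇒ L₀ = BOD₅ / (1 − e^(−5×0.422))
= 26.3 / (1 − 0.1212) = 26.3 / 0.8788 = 29.93 mg/L.

L₀ ≈ 29.9 mg/L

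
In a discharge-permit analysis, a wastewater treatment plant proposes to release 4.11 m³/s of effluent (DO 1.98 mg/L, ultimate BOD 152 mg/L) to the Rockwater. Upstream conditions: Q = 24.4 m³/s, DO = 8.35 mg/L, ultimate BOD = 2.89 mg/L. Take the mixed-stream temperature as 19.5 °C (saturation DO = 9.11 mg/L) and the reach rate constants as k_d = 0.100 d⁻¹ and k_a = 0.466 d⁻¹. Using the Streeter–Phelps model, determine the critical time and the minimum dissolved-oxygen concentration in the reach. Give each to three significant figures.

Mixed DO = (24.4×8.35 + 4.11×1.98)/(24.4+4.11) = 211.9/28.51 = 7.432 mg/L.
Mixed L₀ = (24.4×2.89 + 4.11×152)/(28.51) = 695.2/28.51 = 24.39 mg/L.
Initial deficit D₀ = C_s − DO₀ = 9.11 − 7.432 = 1.678 mg/L.
t_c = (1/0.3660) ln[(0.466/0.100)(1 − 1.678×0.3660/(0.100×24.39))] = 2.732 × ln(3.486) = 3.412 d.
D_c = (0.100/0.466) × 24.39 × e^(−0.100×3.412) = 0.2146 × 24.39 × 0.7109 = 3.720 mg/L.
Minimum DO = 9.11 − 3.720 = 5.390 mg/L.

t_c ≈ 3.41 d; minimum DO ≈ 5.39 mg/L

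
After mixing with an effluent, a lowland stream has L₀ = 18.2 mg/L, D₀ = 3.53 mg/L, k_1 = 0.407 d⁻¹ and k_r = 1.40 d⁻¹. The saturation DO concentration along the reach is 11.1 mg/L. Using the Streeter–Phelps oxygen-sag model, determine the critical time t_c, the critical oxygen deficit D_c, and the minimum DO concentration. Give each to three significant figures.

t_c ≈ 0.599 d; D_c ≈ 4.15 mg/L; min DO ≈ 6.95 mg/L

At the critical point dD/dt = 0, so k_1 L₀ e^(−k_1 t) = k_r D. Substituting D(t) from the Streeter–Phelps equation and solving for t gives
t_c = ln[(k_r/k_1)(1 − D₀(k_r−k_1)/(k_1 L₀))] / (k_r−k_1).
Here k_r−k_1 = 0.9930 d⁻¹ and 1 − D₀(k_r−k_1)/(k_1 L₀) = 1 − 3.53×0.9930/(0.407×18.2) = 0.5268, so
t_c = ln(3.440 × 0.5268) / 0.9930 = 0.5945 / 0.9930 = 0.5986 d.
L(t_c) = L₀ e^(−k_1 t_c) = 18.2 × 0.7838 = 14.26 mg/L, and at the critical point k_r D_c = k_1 L, so D_c = (0.407/1.40) × 14.26 = 4.147 mg/L.
Minimum DO = C_s − D_c = 11.1 − 4.147 = 6.953 mg/L.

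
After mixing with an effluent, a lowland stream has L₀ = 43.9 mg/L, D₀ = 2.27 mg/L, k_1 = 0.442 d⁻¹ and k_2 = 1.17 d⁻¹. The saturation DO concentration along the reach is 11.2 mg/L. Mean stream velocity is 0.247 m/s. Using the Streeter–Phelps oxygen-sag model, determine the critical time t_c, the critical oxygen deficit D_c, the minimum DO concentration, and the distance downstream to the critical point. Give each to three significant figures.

t_c ≈ 1.21 d; D_c ≈ 9.69 mg/L; min DO ≈ 1.51 mg/L; x_c ≈ 25.9 km

t_c = [1/(k_2−k_1)] ln[(k_2/k_1)(1 − D₀(k_2−k_1)/(k_1 L₀))]
= [1/(1.17−0.442)] ln[(1.17/0.442)(1 − 2.27×0.7280/(0.442×43.9))]
= (1/0.7280) ln[2.647 × 0.9148] = 1.374 × ln(2.422) = 1.374 × 0.8844 = 1.215 d.
D_c = (k_1/k_2) L₀ e^(−k_1 t_c) = (0.442/1.17) × 43.9 × e^(−0.442×1.215) = 0.3778 × 43.9 × 0.5845 = 9.694 mg/L.
Minimum DO = C_s − D_c = 11.2 − 9.694 = 1.506 mg/L.
x_c = v t_c = 0.247 m/s × 1.215 d × 86400 s/d = 25930 m ≈ 25.9 km.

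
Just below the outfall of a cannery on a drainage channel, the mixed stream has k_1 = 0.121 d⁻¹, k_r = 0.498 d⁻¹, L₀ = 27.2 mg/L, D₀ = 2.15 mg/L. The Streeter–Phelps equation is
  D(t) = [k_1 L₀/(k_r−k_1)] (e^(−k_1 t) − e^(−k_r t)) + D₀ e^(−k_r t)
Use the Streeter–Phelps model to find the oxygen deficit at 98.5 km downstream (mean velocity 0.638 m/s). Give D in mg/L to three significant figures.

Travel time t = x/v = 98.5 km / (0.638 m/s) = 98500 m / 0.638 m/s = 154400 s = 1.787 d.
k_1 L₀/(k_r−k_1) = 0.121×27.2/(0.498−0.121) = 3.291/0.3770 = 8.730 mg/L.
e^(−k_1 t) = e^(−0.121×1.787) = 0.8056; e^(−k_r t) = e^(−0.498×1.787) = 0.4107.
D = 8.730 × (0.8056 − 0.4107) + 2.15 × 0.4107 = 3.447 + 0.8830 = 4.330 mg/L.

D ≈ 4.33 mg/L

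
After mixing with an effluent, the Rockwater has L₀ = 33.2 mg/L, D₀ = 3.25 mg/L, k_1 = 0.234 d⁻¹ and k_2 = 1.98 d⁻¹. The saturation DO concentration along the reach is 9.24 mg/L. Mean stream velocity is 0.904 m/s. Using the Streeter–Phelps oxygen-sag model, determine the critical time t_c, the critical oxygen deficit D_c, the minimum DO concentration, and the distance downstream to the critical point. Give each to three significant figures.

With k_2/k_1 = 8.462 and 1 − D₀(k_2−k_1)/(k_1 L₀) = 0.2696,
t_c = ln(8.462 × 0.2696) / (1.98 − 0.234) = ln(2.281) / 1.746 = 0.8246/1.746 = 0.4723 d.
L(t_c) = L₀ e^(−k_1 t_c) = 33.2 × 0.8954 = 29.73 mg/L, and at the critical point k_2 D_c = k_1 L, so D_c = (0.234/1.98) × 29.73 = 3.513 mg/L.
Minimum DO = C_s − D_c = 9.24 − 3.513 = 5.727 mg/L.
x_c = v t_c = 0.904 m/s × 0.4723 d × 86400 s/d = 36890 m ≈ 36.9 km.

t_c ≈ 0.472 d; D_c ≈ 3.51 mg/L; min DO ≈ 5.73 mg/L; x_c ≈ 36.9 km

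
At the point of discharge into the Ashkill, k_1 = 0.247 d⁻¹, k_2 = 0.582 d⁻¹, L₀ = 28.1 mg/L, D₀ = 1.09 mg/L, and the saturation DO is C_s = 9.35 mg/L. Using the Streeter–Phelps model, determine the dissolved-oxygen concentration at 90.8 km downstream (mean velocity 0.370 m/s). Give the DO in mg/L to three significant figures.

Travel time t = x/v = 90.8 km / (0.370 m/s) = 90800 m / 0.370 m/s = 245400 s = 2.840 d.
k_1 L₀/(k_2−k_1) = 0.247×28.1/(0.582−0.247) = 6.941/0.3350 = 20.72 mg/L.
e^(−k_1 t) = e^(−0.247×2.840) = 0.4958; e^(−k_2 t) = e^(−0.582×2.840) = 0.1915.
D = 20.72 × (0.4958 − 0.1915) + 1.09 × 0.1915 = 6.306 + 0.2087 = 6.514 mg/L.
DO = C_s − D = 9.35 − 6.514 = 2.836 mg/L.

DO ≈ 2.84 mg/L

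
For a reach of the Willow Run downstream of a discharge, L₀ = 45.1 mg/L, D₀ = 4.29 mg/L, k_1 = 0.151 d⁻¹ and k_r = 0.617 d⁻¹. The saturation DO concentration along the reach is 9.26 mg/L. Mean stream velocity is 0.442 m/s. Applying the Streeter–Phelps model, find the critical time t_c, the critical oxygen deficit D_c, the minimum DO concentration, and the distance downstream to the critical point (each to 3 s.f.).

With k_r/k_1 = 4.086 and 1 − D₀(k_r−k_1)/(k_1 L₀) = 0.7064,
t_c = ln(4.086 × 0.7064) / (0.617 − 0.151) = ln(2.887) / 0.4660 = 1.060/0.4660 = 2.275 d.
L(t_c) = L₀ e^(−k_1 t_c) = 45.1 × 0.7093 = 31.99 mg/L, and at the critical point k_r D_c = k_1 L, so D_c = (0.151/0.617) × 31.99 = 7.829 mg/L.
Minimum DO = C_s − D_c = 9.26 − 7.829 = 1.431 mg/L.
x_c = v t_c = 0.442 m/s × 2.275 d × 86400 s/d = 86870 m ≈ 86.9 km.

t_c ≈ 2.27 d; D_c ≈ 7.83 mg/L; min DO ≈ 1.43 mg/L; x_c ≈ 86.9 km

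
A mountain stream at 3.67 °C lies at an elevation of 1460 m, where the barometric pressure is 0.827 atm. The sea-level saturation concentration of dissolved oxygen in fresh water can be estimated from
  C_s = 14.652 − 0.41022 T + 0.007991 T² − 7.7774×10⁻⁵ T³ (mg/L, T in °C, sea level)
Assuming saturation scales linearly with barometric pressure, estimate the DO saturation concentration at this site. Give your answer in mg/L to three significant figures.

At sea level: C_s = 14.652 − 0.41022×3.67 + 0.007991×3.67² − 7.7774×10⁻⁵×3.67³ = 13.25 mg/L.
Pressure correction: C_s' = 13.25 × 0.827 = 10.96 mg/L.

C_s ≈ 11.0 mg/L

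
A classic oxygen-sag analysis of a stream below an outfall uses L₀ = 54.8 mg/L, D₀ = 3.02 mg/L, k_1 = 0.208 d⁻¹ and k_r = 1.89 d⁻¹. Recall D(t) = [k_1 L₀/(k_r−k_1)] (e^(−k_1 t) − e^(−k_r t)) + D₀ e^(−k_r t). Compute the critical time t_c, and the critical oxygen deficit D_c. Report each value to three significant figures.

t_c ≈ 0.961 d; D_c ≈ 4.94 mg/L

t_c = [1/(k_r−k_1)] ln[(k_r/k_1)(1 − D₀(k_r−k_1)/(k_1 L₀))]
= [1/(1.89−0.208)] ln[(1.89/0.208)(1 − 3.02×1.682/(0.208×54.8))]
= (1/1.682) ln[9.087 × 0.5544] = 0.5945 × ln(5.037) = 0.5945 × 1.617 = 0.9613 d.
D_c = (k_1/k_r) L₀ e^(−k_1 t_c) = (0.208/1.89) × 54.8 × e^(−0.208×0.9613) = 0.1101 × 54.8 × 0.8188 = 4.938 mg/L.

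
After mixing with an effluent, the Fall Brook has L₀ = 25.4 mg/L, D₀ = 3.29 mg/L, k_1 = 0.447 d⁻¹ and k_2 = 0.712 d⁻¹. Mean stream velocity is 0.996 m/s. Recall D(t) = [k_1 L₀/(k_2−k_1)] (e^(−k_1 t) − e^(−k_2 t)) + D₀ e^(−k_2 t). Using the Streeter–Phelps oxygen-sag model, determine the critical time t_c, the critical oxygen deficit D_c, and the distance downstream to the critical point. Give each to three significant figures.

At the critical point dD/dt = 0, so k_1 L₀ e^(−k_1 t) = k_2 D. Substituting D(t) from the Streeter–Phelps equation and solving for t gives
t_c = ln[(k_2/k_1)(1 − D₀(k_2−k_1)/(k_1 L₀))] / (k_2−k_1).
Here k_2−k_1 = 0.2650 d⁻¹ and 1 − D₀(k_2−k_1)/(k_1 L₀) = 1 − 3.29×0.2650/(0.447×25.4) = 0.9232, so
t_c = ln(1.593 × 0.9232) / 0.2650 = 0.3856 / 0.2650 = 1.455 d.
D_c = (k_1/k_2) L₀ e^(−k_1 t_c) = (0.447/0.712) × 25.4 × e^(−0.447×1.455) = 0.6278 × 25.4 × 0.5218 = 8.321 mg/L.
x_c = v t_c = 0.996 m/s × 1.455 d × 86400 s/d = 125200 m ≈ 125 km.

t_c ≈ 1.46 d; D_c ≈ 8.32 mg/L; x_c ≈ 125 km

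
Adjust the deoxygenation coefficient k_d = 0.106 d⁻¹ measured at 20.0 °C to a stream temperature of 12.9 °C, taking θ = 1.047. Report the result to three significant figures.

k_d(T₂) = k_d(T₁) · θ^(T₂−T₁) = 0.106 × 1.047^(12.9−20.0)
= 0.106 × 1.047^-7.10 = 0.106 × 0.7217 = 0.07650 d⁻¹.

k_d ≈ 0.0765 d⁻¹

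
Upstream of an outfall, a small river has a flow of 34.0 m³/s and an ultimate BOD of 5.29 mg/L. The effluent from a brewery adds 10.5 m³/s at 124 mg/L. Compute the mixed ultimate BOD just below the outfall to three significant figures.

33.3 mg/L

Flow-weighted mixing: C = (Q_r C_r + Q_w C_w)/(Q_r + Q_w)
= (34.0×5.29 + 10.5×124)/(34.0 + 10.5) = 1482/44.50 = 33.30 mg/L.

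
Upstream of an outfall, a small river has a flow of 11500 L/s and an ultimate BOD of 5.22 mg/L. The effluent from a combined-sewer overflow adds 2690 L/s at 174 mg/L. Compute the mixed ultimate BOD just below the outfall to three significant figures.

Flow-weighted mixing: C = (Q_r C_r + Q_w C_w)/(Q_r + Q_w)
= (11500×5.22 + 2690×174)/(11500 + 2690) = 528100/14190 = 37.22 mg/L.

37.2 mg/L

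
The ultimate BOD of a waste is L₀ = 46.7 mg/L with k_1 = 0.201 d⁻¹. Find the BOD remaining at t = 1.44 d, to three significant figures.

L ≈ 35.0 mg/L

L_t = L₀ e^(−k_1 t) = 46.7 × e^(−0.201×1.44) = 46.7 × 0.7487 = 34.96 mg/L.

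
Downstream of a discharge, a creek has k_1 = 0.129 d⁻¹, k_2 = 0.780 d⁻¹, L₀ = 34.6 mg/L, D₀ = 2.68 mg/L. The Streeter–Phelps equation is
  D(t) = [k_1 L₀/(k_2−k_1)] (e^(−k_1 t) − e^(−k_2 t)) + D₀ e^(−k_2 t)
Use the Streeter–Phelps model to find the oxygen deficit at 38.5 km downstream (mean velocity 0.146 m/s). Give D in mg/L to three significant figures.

Travel time t = x/v = 38.5 km / (0.146 m/s) = 38500 m / 0.146 m/s = 263700 s = 3.052 d.
k_1 L₀/(k_2−k_1) = 0.129×34.6/(0.780−0.129) = 4.463/0.6510 = 6.856 mg/L.
e^(−k_1 t) = e^(−0.129×3.052) = 0.6745; e^(−k_2 t) = e^(−0.780×3.052) = 0.09249.
D = 6.856 × (0.6745 − 0.09249) + 2.68 × 0.09249 = 3.991 + 0.2479 = 4.239 mg/L.

D ≈ 4.24 mg/L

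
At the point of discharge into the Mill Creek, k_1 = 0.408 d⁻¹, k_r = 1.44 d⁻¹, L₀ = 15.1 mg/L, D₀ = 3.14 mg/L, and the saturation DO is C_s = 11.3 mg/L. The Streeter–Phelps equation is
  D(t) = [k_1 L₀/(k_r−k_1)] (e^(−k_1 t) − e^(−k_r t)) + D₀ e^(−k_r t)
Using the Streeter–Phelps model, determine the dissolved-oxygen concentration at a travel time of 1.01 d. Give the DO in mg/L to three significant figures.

k_1 L₀/(k_r−k_1) = 0.408×15.1/(1.44−0.408) = 6.161/1.032 = 5.970 mg/L.
e^(−k_1 t) = e^(−0.408×1.010) = 0.6623; e^(−k_r t) = e^(−1.44×1.010) = 0.2335.
D = 5.970 × (0.6623 − 0.2335) + 3.14 × 0.2335 = 2.559 + 0.7333 = 3.293 mg/L.
DO = C_s − D = 11.3 − 3.293 = 8.007 mg/L.

DO ≈ 8.01 mg/L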